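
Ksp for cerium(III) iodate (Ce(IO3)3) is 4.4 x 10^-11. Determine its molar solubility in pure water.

Ce(IO3)3(s) ⇌ Ce^3+(aq) + 3 IO3^-(aq)
Ksp = [Ce^3+][IO3^-]^3
Let s = molar solubility. Then [Ce^3+] = s and [IO3^-] = 3s.
Ksp = s(3s)^3 = 27s^4
s = (4.4 x 10^-11 / 27)^(1/4) = 1.1 × 10^-3 M

1.1e-3 M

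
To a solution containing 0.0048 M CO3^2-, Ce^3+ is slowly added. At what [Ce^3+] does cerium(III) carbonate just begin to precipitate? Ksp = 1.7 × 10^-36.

[Ce^3+] = 3.9 × 10^-15 M

Ce2(CO3)3(s) ⇌ 2 Ce^3+ + 3 CO3^2-
Ksp = [Ce^3+]^2[CO3^2-]^3
Precipitation begins when Q = Ksp. With [CO3^2-] = 0.0048 M:
1.7 × 10^-36 = (0.0048)^3 × [Ce^3+]^2
[Ce^3+] = (1.7 × 10^-36 / 1.11 × 10^-7)^(1/2) = 3.9 × 10^-15 M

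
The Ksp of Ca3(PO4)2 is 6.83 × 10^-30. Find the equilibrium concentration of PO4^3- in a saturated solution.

Ca3(PO4)2(s) ⇌ 3 Ca^2+ + 2 PO4^3-
Ksp = [Ca^2+]^3[PO4^3-]^2
For each mole of Ca3(PO4)2 that dissolves: [Ca^2+] = 3s, [PO4^3-] = 2s.
Ksp = (3s)^3(2s)^2 = 108s^5
s^5 = 6.83 × 10^-30 / 108, so s = 5.757 × 10^-7 M
[PO4^3-] = 2s = 1.15 x 10^-6 M

[PO4^3-] ≈ 1.15 x 10^-6 M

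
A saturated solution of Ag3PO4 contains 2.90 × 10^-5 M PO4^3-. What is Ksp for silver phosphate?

Ag3PO4(s) ⇌ 3 Ag^+ + PO4^3-
Stoichiometry gives [Ag^+] = (3/1)[PO4^3-] = 8.700 x 10^-5 M.
Ksp = [Ag^+]^3[PO4^3-]
Ksp = (8.700 × 10^-5)^3 × 2.90 × 10^-5 = 1.91 × 10^-17

Ksp = 1.91 × 10^-17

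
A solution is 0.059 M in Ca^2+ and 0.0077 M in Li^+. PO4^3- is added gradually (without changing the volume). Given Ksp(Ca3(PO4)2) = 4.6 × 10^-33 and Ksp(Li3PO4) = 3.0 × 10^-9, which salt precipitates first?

Precipitation of each salt starts when its ion product equals its Ksp.
For Ca3(PO4)2: 4.6 × 10^-33 = (0.059)^3 × [PO4^3-]^2  ⇒  [PO4^3-] = 4.7 × 10^-15 M.
For Li3PO4: 3.0 × 10^-9 = (0.0077)^3 × [PO4^3-]  ⇒  [PO4^3-] = 6.6 x 10^-3 M.
The salt with the lower threshold [PO4^3-] precipitates first: Ca3(PO4)2.

Ca3(PO4)2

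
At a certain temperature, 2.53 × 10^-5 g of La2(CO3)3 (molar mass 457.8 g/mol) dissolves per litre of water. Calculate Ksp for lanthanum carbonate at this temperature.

Molar solubility s = (2.53 × 10^-5 g/L) / (457.8 g/mol) = 5.526 × 10^-8 M.
La2(CO3)3(s) ⇌ 2 La^3+(aq) + 3 CO3^2-(aq)
For each mole of La2(CO3)3 that dissolves: [La^3+] = 2s, [CO3^2-] = 3s.
Ksp = [La^3+]^2[CO3^2-]^3
Substituting: Ksp = (2s)^2(3s)^3 = 108s^5
Ksp = 108 × (5.526 × 10^-8)^5 = 5.57 × 10^-35

Ksp ≈ 5.57 × 10^-35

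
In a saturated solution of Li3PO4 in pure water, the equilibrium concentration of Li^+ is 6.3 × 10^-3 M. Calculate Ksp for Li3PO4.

Li3PO4(s) <=> 3 Li^+ + PO4^3-
Stoichiometry gives [PO4^3-] = (1/3)[Li^+] = 2.10 × 10^-3 M.
Ksp = [Li^+]^3[PO4^3-]
Ksp = (6.3 × 10^-3)^3 × 2.10 × 10^-3 = 5.3 × 10^-10

Ksp ≈ 5.3 × 10^-10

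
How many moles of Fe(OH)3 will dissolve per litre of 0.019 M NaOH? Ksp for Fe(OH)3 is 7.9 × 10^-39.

s = 1.2 × 10^-33 M

Fe(OH)3(s) ⇌ Fe^3+ + 3 OH^-
Ksp = [Fe^3+][OH^-]^3
If s mol/L dissolves here, [Fe^3+] = s, [OH^-] = 0.019 + 3s ≈ 0.019 (common-ion effect: OH^- is already 0.019 M).
Ksp ≈ s × (0.019)^3
s = 1.2 × 10^-33 M
Check: 3s = 3.5 × 10^-33 ≪ 0.019, so the approximation is valid.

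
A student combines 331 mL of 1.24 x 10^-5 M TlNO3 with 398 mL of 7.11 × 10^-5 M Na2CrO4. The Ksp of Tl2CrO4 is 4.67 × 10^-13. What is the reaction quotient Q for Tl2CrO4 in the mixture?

1.23 × 10^-15

Total volume = 331 + 398 = 729 mL.
[Tl^+] = 1.24 × 10^-5 × (331/729) = 5.630 × 10^-6 M
[CrO4^2-] = 7.11 × 10^-5 × (398/729) = 3.882 × 10^-5 M
Tl2CrO4(s) ⇌ 2 Tl^+ + CrO4^2-, so Q = [Tl^+]^2[CrO4^2-]
Q = (5.630 x 10^-6)^2(3.882 × 10^-5) = 1.23 x 10^-15
Q < Ksp, so no precipitate of Tl2CrO4 forms.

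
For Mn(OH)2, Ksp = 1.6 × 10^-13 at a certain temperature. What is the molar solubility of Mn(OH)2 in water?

s ≈ 3.4e-5 M

Mn(OH)2(s) ⇌ Mn^2+ + 2 OH^-
Ksp = [Mn^2+][OH^-]^2
With molar solubility s: [Mn^2+] = s, [OH^-] = 2s.
So Ksp = s × (2s)^2 = 4s^3
Solving, s = (1.6 × 10^-13/4)^(1/3) = 3.4 × 10^-5 M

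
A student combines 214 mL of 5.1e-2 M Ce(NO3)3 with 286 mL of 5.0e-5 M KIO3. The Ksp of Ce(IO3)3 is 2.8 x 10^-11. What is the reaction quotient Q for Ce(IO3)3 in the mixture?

Q = 5.1e-16

Total volume = 214 + 286 = 500 mL.
[Ce^3+] = 5.1 × 10^-2 × (214/500) = 2.18 × 10^-2 M
[IO3^-] = 5.0 × 10^-5 × (286/500) = 2.86 × 10^-5 M
Ce(IO3)3(s) ⇌ Ce^3+(aq) + 3 IO3^-(aq), so Q = [Ce^3+][IO3^-]^3
Q = (2.18 x 10^-2)(2.86 × 10^-5)^3 = 5.1 × 10^-16
Q < Ksp, so no precipitate of Ce(IO3)3 forms.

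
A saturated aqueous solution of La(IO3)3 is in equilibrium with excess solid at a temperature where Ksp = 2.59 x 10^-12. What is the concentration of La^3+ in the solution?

[La^3+] = 5.57 × 10^-4 M

La(IO3)3(s) ⇌ La^3+ + 3 IO3^-
Ksp = [La^3+][IO3^-]^3
With molar solubility s: [La^3+] = s, [IO3^-] = 3s.
So Ksp = s × (3s)^3 = 27s^4
Solving, s = (2.59 x 10^-12/27)^(1/4) = 5.565 × 10^-4 M
[La^3+] = s = 5.57 × 10^-4 M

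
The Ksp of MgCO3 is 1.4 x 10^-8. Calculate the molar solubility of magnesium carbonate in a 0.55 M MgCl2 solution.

MgCO3(s) ⇌ Mg^2+(aq) + CO3^2-(aq)
Ksp = [Mg^2+][CO3^2-]
Let s be the molar solubility in this solution. [Mg^2+] = 0.55 + s ≈ 0.55, [CO3^2-] = s (since Mg^2+ from MgCl2 dominates).
Ksp ≈ 0.55 × s
s = 2.5 x 10^-8 M
Check: s = 2.5 × 10^-8 ≪ 0.55, so the approximation is valid.

s = 2.5 × 10^-8 M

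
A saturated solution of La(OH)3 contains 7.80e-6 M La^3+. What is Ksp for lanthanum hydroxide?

La(OH)3(s) ⇌ La^3+ + 3 OH^-
Stoichiometry gives [OH^-] = (3/1)[La^3+] = 2.340 × 10^-5 M.
Ksp = [La^3+][OH^-]^3
Ksp = 7.80 × 10^-6 × (2.340 × 10^-5)^3 = 9.99 × 10^-20

Ksp ≈ 9.99e-20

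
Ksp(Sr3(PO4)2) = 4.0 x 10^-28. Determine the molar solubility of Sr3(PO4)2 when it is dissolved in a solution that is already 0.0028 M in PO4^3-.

Sr3(PO4)2(s) ⇌ 3 Sr^2+(aq) + 2 PO4^3-(aq)
Ksp = [Sr^2+]^3[PO4^3-]^2
Let s = moles of Sr3(PO4)2 that dissolve per litre. [Sr^2+] = 3s, [PO4^3-] = 0.0028 + 2s ≈ 0.0028 (Ksp is small, so little additional dissolves).
Ksp ≈ (3s)^3 × (0.0028)^2
s = 1.2 x 10^-8 M
Check: 2s = 2.5 × 10^-8 ≪ 0.0028, so the approximation is valid.

s = 1.2e-8 M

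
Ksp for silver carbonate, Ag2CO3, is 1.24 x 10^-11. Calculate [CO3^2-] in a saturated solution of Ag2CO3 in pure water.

[CO3^2-] = 1.46e-4 M

Ag2CO3(s) ⇌ 2 Ag^+ + CO3^2-
Ksp = [Ag^+]^2[CO3^2-]
With molar solubility s: [Ag^+] = 2s, [CO3^2-] = s.
Ksp = (2s)^2s = 4s^3
s = (1.24 x 10^-11 / 4)^(1/3) = 1.458 × 10^-4 M
[CO3^2-] = s = 1.46 × 10^-4 M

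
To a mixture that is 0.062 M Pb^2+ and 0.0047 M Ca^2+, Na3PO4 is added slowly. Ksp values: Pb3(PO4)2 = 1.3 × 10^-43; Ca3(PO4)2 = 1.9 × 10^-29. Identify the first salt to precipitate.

Pb3(PO4)2

Each salt begins to precipitate when Q = Ksp, i.e. when [PO4^3-] reaches its threshold.
For Pb3(PO4)2: 1.3 × 10^-43 = (0.062)^3 × [PO4^3-]^2  ⇒  [PO4^3-] = 2.3 x 10^-20 M.
For Ca3(PO4)2: 1.9 × 10^-29 = (0.0047)^3 × [PO4^3-]^2  ⇒  [PO4^3-] = 1.4 × 10^-11 M.
The salt with the lower threshold [PO4^3-] precipitates first: Pb3(PO4)2.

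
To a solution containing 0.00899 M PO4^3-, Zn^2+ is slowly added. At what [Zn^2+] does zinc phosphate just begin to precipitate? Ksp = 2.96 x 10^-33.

3.32e-10 M

Zn3(PO4)2(s) <=> 3 Zn^2+ + 2 PO4^3-
Ksp = [Zn^2+]^3[PO4^3-]^2
Precipitation begins when Q = Ksp. With [PO4^3-] = 0.00899 M:
2.96 x 10^-33 = (0.00899)^2 × [Zn^2+]^3
[Zn^2+] = (2.96 x 10^-33 / 8.082 × 10^-5)^(1/3) = 3.32 x 10^-10 M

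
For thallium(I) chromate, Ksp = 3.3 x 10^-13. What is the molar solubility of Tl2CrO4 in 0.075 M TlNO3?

Tl2CrO4(s) ⇌ 2 Tl^+ + CrO4^2-
Ksp = [Tl^+]^2[CrO4^2-]
If s mol/L dissolves here, [Tl^+] = 0.075 + 2s ≈ 0.075, [CrO4^2-] = s (Ksp is small, so little additional dissolves).
Ksp ≈ (0.075)^2 × s
s = 5.9 × 10^-11 M
Check: 2s = 1.2 × 10^-10 ≪ 0.075, so the approximation is valid.

s ≈ 5.9 × 10^-11 M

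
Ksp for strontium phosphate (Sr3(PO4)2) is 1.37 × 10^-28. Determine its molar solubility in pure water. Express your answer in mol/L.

Sr3(PO4)2(s) ⇌ 3 Sr^2+ + 2 PO4^3-
Ksp = [Sr^2+]^3[PO4^3-]^2
With molar solubility s: [Sr^2+] = 3s, [PO4^3-] = 2s.
Ksp = (3s)^3(2s)^2 = 108s^5
Solving, s = (1.37 × 10^-28/108)^(1/5) = 1.05 × 10^-6 M

s ≈ 1.05e-6 M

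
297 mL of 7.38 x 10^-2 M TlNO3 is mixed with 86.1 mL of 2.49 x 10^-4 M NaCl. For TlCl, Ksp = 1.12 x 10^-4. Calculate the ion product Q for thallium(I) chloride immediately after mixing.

3.20e-6

Total volume = 297 + 86.1 = 383.1 mL.
[Tl^+] = 7.38 × 10^-2 × (297/383.1) = 5.721 × 10^-2 M
[Cl^-] = 2.49 × 10^-4 × (86.1/383.1) = 5.596 × 10^-5 M
TlCl(s) ⇌ Tl^+ + Cl^-, so Q = [Tl^+][Cl^-]
Q = (5.721 × 10^-2)(5.596 x 10^-5) = 3.20 x 10^-6
Q < Ksp, so no precipitate of TlCl forms.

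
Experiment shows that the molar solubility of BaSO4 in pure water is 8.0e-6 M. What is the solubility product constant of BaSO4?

BaSO4(s) ⇌ Ba^2+(aq) + SO4^2-(aq)
If s mol/L of BaSO4 dissolves, [Ba^2+] = s and [SO4^2-] = s.
Ksp = [Ba^2+][SO4^2-]
Ksp = s × s = s^2
Ksp = (8.0 × 10^-6)^2 = 6.4 x 10^-11

Ksp ≈ 6.4 × 10^-11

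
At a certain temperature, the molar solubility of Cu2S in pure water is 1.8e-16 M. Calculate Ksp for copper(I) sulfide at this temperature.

Ksp ≈ 2.3 × 10^-47

Cu2S(s) ⇌ 2 Cu^+ + S^2-
If s mol/L of Cu2S dissolves, [Cu^+] = 2s and [S^2-] = s.
Ksp = [Cu^+]^2[S^2-]
Substituting: Ksp = (2s)^2s = 4s^3
Ksp = 4 × (1.8 × 10^-16)^3 = 2.3 × 10^-47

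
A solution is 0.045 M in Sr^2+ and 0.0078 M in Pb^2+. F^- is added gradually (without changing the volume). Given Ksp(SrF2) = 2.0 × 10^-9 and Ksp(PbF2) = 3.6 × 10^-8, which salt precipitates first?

SrF2

Precipitation of each salt starts when its ion product equals its Ksp.
For SrF2: 2.0 × 10^-9 = 0.045 × [F^-]^2  ⇒  [F^-] = 2.1 × 10^-4 M.
For PbF2: 3.6 × 10^-8 = 0.0078 × [F^-]^2  ⇒  [F^-] = 2.1 × 10^-3 M.
The salt with the lower threshold [F^-] precipitates first: SrF2.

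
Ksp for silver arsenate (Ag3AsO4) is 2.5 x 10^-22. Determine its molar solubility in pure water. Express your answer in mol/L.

Ag3AsO4(s) ⇌ 3 Ag^+(aq) + AsO4^3-(aq)
Ksp = [Ag^+]^3[AsO4^3-]
With molar solubility s: [Ag^+] = 3s, [AsO4^3-] = s.
So Ksp = (3s)^3 × s = 27s^4
s^4 = 2.5 x 10^-22 / 27, so s = 1.7 × 10^-6 M

1.7 × 10^-6 M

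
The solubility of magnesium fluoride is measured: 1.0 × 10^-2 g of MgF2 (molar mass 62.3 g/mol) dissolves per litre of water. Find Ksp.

1.7 x 10^-11

Molar solubility s = (1.0 x 10^-2 g/L) / (62.3 g/mol) = 1.61 × 10^-4 M.
MgF2(s) ⇌ Mg^2+ + 2 F^-
Let s = molar solubility. Then [Mg^2+] = s and [F^-] = 2s.
Ksp = [Mg^2+][F^-]^2
So Ksp = s × (2s)^2 = 4s^3
With s = 1.61 x 10^-4: Ksp = 1.7 × 10^-11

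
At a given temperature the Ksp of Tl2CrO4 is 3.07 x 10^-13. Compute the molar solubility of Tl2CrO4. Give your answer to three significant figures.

s ≈ 4.25e-5 M

Tl2CrO4(s) ⇌ 2 Tl^+(aq) + CrO4^2-(aq)
Ksp = [Tl^+]^2[CrO4^2-]
If s mol/L of Tl2CrO4 dissolves, [Tl^+] = 2s and [CrO4^2-] = s.
Ksp = (2s)^2s = 4s^3
s = (3.07 x 10^-13 / 4)^(1/3) = 4.25 x 10^-5 M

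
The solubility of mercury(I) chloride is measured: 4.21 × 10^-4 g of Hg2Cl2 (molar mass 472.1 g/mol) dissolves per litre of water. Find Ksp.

2.84 x 10^-18

Molar solubility s = (4.21 x 10^-4 g/L) / (472.1 g/mol) = 8.918 × 10^-7 M.
Hg2Cl2(s) ⇌ Hg2^2+ + 2 Cl^-
Let s = molar solubility. Then [Hg2^2+] = s and [Cl^-] = 2s.
Ksp = [Hg2^2+][Cl^-]^2
So Ksp = s × (2s)^2 = 4s^3
Ksp = 4 × (8.918 x 10^-7)^3 = 2.84 × 10^-18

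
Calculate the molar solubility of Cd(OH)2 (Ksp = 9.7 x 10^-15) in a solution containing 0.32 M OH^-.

s ≈ 9.5e-14 M

Cd(OH)2(s) ⇌ Cd^2+(aq) + 2 OH^-(aq)
Ksp = [Cd^2+][OH^-]^2
If s mol/L dissolves here, [Cd^2+] = s, [OH^-] = 0.32 + 2s ≈ 0.32 (since the OH^- already present dominates).
Ksp ≈ s × (0.32)^2
s = 9.5 × 10^-14 M
Check: 2s = 1.9 × 10^-13 ≪ 0.32, so the approximation is valid.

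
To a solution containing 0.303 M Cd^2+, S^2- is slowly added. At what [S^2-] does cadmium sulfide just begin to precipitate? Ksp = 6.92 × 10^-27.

CdS(s) <=> Cd^2+ + S^2-
Ksp = [Cd^2+][S^2-]
Precipitation begins when Q = Ksp. With [Cd^2+] = 0.303 M:
6.92 × 10^-27 = (0.303) × [S^2-]
[S^2-] = (6.92 × 10^-27 / 3.03 × 10^-1) = 2.28 × 10^-26 M

[S^2-] = 2.28 × 10^-26 M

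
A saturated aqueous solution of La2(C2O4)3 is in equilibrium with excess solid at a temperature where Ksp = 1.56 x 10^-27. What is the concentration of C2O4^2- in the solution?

La2(C2O4)3(s) ⇌ 2 La^3+ + 3 C2O4^2-
Ksp = [La^3+]^2[C2O4^2-]^3
For each mole of La2(C2O4)3 that dissolves: [La^3+] = 2s, [C2O4^2-] = 3s.
Ksp = (2s)^2(3s)^3 = 108s^5
s = (1.56 x 10^-27 / 108)^(1/5) = 1.706 × 10^-6 M
[C2O4^2-] = 3s = 5.12 × 10^-6 M

5.12e-6 M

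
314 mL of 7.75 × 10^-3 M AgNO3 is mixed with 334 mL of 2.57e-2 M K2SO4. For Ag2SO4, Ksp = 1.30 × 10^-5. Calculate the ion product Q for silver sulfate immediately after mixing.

Total volume = 314 + 334 = 648 mL.
[Ag^+] = 7.75 x 10^-3 × (314/648) = 3.755 × 10^-3 M
[SO4^2-] = 2.57 × 10^-2 × (334/648) = 1.325 x 10^-2 M
Ag2SO4(s) <=> 2 Ag^+(aq) + SO4^2-(aq), so Q = [Ag^+]^2[SO4^2-]
Q = (3.755 × 10^-3)^2(1.325 × 10^-2) = 1.87 x 10^-7
Q < Ksp, so no precipitate of Ag2SO4 forms.

Q ≈ 1.87 × 10^-7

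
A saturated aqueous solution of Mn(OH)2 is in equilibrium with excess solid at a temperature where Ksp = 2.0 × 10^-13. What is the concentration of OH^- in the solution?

Mn(OH)2(s) ⇌ Mn^2+(aq) + 2 OH^-(aq)
Ksp = [Mn^2+][OH^-]^2
If s mol/L of Mn(OH)2 dissolves, [Mn^2+] = s and [OH^-] = 2s.
Substituting: Ksp = s(2s)^2 = 4s^3
s = (2.0 × 10^-13 / 4)^(1/3) = 3.68 × 10^-5 M
[OH^-] = 2s = 7.4 × 10^-5 M

[OH^-] ≈ 7.4 x 10^-5 M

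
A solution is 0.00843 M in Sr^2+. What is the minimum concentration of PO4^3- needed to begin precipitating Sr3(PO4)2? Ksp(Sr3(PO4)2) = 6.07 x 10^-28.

[PO4^3-] = 3.18e-11 M

Sr3(PO4)2(s) ⇌ 3 Sr^2+(aq) + 2 PO4^3-(aq)
Ksp = [Sr^2+]^3[PO4^3-]^2
Precipitation begins when Q = Ksp. With [Sr^2+] = 0.00843 M:
6.07 x 10^-28 = (0.00843)^3 × [PO4^3-]^2
[PO4^3-] = (6.07 x 10^-28 / 5.991 × 10^-7)^(1/2) = 3.18 × 10^-11 M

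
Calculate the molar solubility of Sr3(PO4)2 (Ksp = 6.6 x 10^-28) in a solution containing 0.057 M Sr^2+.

Sr3(PO4)2(s) ⇌ 3 Sr^2+(aq) + 2 PO4^3-(aq)
Ksp = [Sr^2+]^3[PO4^3-]^2
If s mol/L dissolves here, [Sr^2+] = 0.057 + 3s ≈ 0.057, [PO4^3-] = 2s (since the Sr^2+ already present dominates).
Ksp ≈ (0.057)^3 × (2s)^2
s = 9.4 × 10^-13 M
Check: 3s = 2.8 x 10^-12 ≪ 0.057, so the approximation is valid.

9.4 × 10^-13 M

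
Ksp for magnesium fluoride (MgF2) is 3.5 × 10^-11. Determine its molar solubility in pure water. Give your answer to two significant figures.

s = 2.1 × 10^-4 M

MgF2(s) ⇌ Mg^2+(aq) + 2 F^-(aq)
Ksp = [Mg^2+][F^-]^2
If s mol/L of MgF2 dissolves, [Mg^2+] = s and [F^-] = 2s.
Ksp = s(2s)^2 = 4s^3
Solving, s = (3.5 × 10^-11/4)^(1/3) = 2.1 × 10^-4 M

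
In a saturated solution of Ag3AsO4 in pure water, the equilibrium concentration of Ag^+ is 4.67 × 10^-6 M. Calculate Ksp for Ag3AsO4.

Ag3AsO4(s) ⇌ 3 Ag^+ + AsO4^3-
Stoichiometry gives [AsO4^3-] = (1/3)[Ag^+] = 1.557 × 10^-6 M.
Ksp = [Ag^+]^3[AsO4^3-]
Ksp = (4.67 x 10^-6)^3 × 1.557 × 10^-6 = 1.59 × 10^-22

Ksp ≈ 1.59 x 10^-22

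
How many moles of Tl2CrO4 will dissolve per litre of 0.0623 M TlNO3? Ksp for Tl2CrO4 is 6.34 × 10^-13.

Tl2CrO4(s) ⇌ 2 Tl^+(aq) + CrO4^2-(aq)
Ksp = [Tl^+]^2[CrO4^2-]
Let s be the molar solubility in this solution. [Tl^+] = 0.0623 + 2s ≈ 0.0623, [CrO4^2-] = s (since Tl^+ from TlNO3 dominates).
Ksp ≈ (0.0623)^2 × s
s = 1.63 × 10^-10 M
Check: 2s = 3.3 × 10^-10 ≪ 0.0623, so the approximation is valid.

1.63 × 10^-10 M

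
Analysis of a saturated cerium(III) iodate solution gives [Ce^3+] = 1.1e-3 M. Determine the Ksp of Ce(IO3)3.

Ce(IO3)3(s) ⇌ Ce^3+ + 3 IO3^-
Stoichiometry gives [IO3^-] = (3/1)[Ce^3+] = 3.30 × 10^-3 M.
Ksp = [Ce^3+][IO3^-]^3
Ksp = 1.1 x 10^-3 × (3.30 x 10^-3)^3 = 4.0 × 10^-11

4.0e-11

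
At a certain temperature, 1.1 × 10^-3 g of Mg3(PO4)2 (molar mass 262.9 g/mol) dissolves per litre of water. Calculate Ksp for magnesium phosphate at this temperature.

Molar solubility s = (1.1 × 10^-3 g/L) / (262.9 g/mol) = 4.18 x 10^-6 M.
Mg3(PO4)2(s) ⇌ 3 Mg^2+(aq) + 2 PO4^3-(aq)
Let s = molar solubility. Then [Mg^2+] = 3s and [PO4^3-] = 2s.
Ksp = [Mg^2+]^3[PO4^3-]^2
So Ksp = (3s)^3 × (2s)^2 = 108s^5
Ksp = 108 × (4.18 × 10^-6)^5 = 1.4 x 10^-25

Ksp ≈ 1.4e-25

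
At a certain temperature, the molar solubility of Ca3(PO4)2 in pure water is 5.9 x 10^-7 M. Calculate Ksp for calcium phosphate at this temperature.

Ca3(PO4)2(s) ⇌ 3 Ca^2+(aq) + 2 PO4^3-(aq)
For each mole of Ca3(PO4)2 that dissolves: [Ca^2+] = 3s, [PO4^3-] = 2s.
Ksp = [Ca^2+]^3[PO4^3-]^2
So Ksp = (3s)^3 × (2s)^2 = 108s^5
Ksp = 108 × (5.9 × 10^-7)^5 = 7.7 × 10^-30

Ksp = 7.7 × 10^-30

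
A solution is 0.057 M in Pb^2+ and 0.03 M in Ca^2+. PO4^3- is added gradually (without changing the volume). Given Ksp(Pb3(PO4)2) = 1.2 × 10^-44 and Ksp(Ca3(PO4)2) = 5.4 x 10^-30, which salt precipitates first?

Precipitation of each salt starts when its ion product equals its Ksp.
For Pb3(PO4)2: 1.2 × 10^-44 = (0.057)^3 × [PO4^3-]^2  ⇒  [PO4^3-] = 8.0 x 10^-21 M.
For Ca3(PO4)2: 5.4 x 10^-30 = (0.03)^3 × [PO4^3-]^2  ⇒  [PO4^3-] = 4.5 × 10^-13 M.
The salt with the lower threshold [PO4^3-] precipitates first: Pb3(PO4)2.

Pb3(PO4)2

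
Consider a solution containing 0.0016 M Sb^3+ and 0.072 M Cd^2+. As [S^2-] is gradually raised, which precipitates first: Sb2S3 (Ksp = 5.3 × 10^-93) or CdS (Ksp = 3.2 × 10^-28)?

Sb2S3

Precipitation of each salt starts when its ion product equals its Ksp.
For Sb2S3: 5.3 × 10^-93 = (0.0016)^2 × [S^2-]^3  ⇒  [S^2-] = 1.3 × 10^-29 M.
For CdS: 3.2 × 10^-28 = 0.072 × [S^2-]  ⇒  [S^2-] = 4.4 × 10^-27 M.
The salt with the lower threshold [S^2-] precipitates first: Sb2S3.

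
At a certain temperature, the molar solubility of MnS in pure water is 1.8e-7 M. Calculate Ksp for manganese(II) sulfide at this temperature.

3.2 × 10^-14

MnS(s) <=> Mn^2+ + S^2-
If s mol/L of MnS dissolves, [Mn^2+] = s and [S^2-] = s.
Ksp = [Mn^2+][S^2-]
Ksp = (s)(s) = s^2
With s = 1.8 × 10^-7: Ksp = 3.2 × 10^-14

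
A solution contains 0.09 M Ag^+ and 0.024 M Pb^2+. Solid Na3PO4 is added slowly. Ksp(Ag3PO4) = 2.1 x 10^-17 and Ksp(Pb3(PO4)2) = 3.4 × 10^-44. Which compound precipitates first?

Pb3(PO4)2

Each salt begins to precipitate when Q = Ksp, i.e. when [PO4^3-] reaches its threshold.
For Ag3PO4: 2.1 x 10^-17 = (0.09)^3 × [PO4^3-]  ⇒  [PO4^3-] = 2.9 × 10^-14 M.
For Pb3(PO4)2: 3.4 × 10^-44 = (0.024)^3 × [PO4^3-]^2  ⇒  [PO4^3-] = 5.0 × 10^-20 M.
The salt with the lower threshold [PO4^3-] precipitates first: Pb3(PO4)2.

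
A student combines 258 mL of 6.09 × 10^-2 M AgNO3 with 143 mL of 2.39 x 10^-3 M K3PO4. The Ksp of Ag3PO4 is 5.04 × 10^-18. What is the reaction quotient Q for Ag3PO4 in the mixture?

Q ≈ 5.13e-8

Total volume = 258 + 143 = 401 mL.
[Ag^+] = 6.09 × 10^-2 × (258/401) = 3.918 × 10^-2 M
[PO4^3-] = 2.39 × 10^-3 × (143/401) = 8.523 × 10^-4 M
Ag3PO4(s) ⇌ 3 Ag^+(aq) + PO4^3-(aq), so Q = [Ag^+]^3[PO4^3-]
Q = (3.918 × 10^-2)^3(8.523 × 10^-4) = 5.13 × 10^-8
Q > Ksp, so Ag3PO4 will precipitate.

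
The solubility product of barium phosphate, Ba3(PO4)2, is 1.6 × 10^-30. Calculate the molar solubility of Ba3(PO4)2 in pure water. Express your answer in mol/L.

s = 4.3 × 10^-7 M

Ba3(PO4)2(s) <=> 3 Ba^2+ + 2 PO4^3-
Ksp = [Ba^2+]^3[PO4^3-]^2
With molar solubility s: [Ba^2+] = 3s, [PO4^3-] = 2s.
Substituting: Ksp = (3s)^3(2s)^2 = 108s^5
s^5 = 1.6 × 10^-30 / 108, so s = 4.3 × 10^-7 M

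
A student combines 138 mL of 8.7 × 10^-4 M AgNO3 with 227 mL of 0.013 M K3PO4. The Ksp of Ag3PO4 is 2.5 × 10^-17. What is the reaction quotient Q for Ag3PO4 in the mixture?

Total volume = 138 + 227 = 365 mL.
[Ag^+] = 8.7 x 10^-4 × (138/365) = 3.29 × 10^-4 M
[PO4^3-] = 1.3 × 10^-2 × (227/365) = 8.08 × 10^-3 M
Ag3PO4(s) ⇌ 3 Ag^+(aq) + PO4^3-(aq), so Q = [Ag^+]^3[PO4^3-]
Q = (3.29 x 10^-4)^3(8.08 x 10^-3) = 2.9 × 10^-13
Q > Ksp, so Ag3PO4 will precipitate.

Q = 2.9 × 10^-13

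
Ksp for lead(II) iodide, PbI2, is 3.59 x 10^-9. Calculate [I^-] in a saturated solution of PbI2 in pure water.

PbI2(s) ⇌ Pb^2+ + 2 I^-
Ksp = [Pb^2+][I^-]^2
For each mole of PbI2 that dissolves: [Pb^2+] = s, [I^-] = 2s.
Substituting: Ksp = s(2s)^2 = 4s^3
Solving, s = (3.59 x 10^-9/4)^(1/3) = 9.646 × 10^-4 M
[I^-] = 2s = 1.93 × 10^-3 M

[I^-] = 1.93e-3 M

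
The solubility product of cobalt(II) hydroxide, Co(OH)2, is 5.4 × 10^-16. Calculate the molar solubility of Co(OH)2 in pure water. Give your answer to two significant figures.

s ≈ 5.1e-6 M

Co(OH)2(s) ⇌ Co^2+(aq) + 2 OH^-(aq)
Ksp = [Co^2+][OH^-]^2
If s mol/L of Co(OH)2 dissolves, [Co^2+] = s and [OH^-] = 2s.
Substituting: Ksp = s(2s)^2 = 4s^3
s^3 = 5.4 × 10^-16 / 4, so s = 5.1 × 10^-6 M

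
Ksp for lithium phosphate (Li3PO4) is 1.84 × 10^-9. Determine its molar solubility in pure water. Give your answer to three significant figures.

Li3PO4(s) ⇌ 3 Li^+ + PO4^3-
Ksp = [Li^+]^3[PO4^3-]
With molar solubility s: [Li^+] = 3s, [PO4^3-] = s.
So Ksp = (3s)^3 × s = 27s^4
s = (1.84 × 10^-9 / 27)^(1/4) = 2.87 × 10^-3 M

2.87e-3 M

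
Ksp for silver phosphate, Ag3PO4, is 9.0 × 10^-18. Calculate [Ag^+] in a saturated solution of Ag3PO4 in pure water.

[Ag^+] ≈ 7.2 × 10^-5 M

Ag3PO4(s) ⇌ 3 Ag^+(aq) + PO4^3-(aq)
Ksp = [Ag^+]^3[PO4^3-]
For each mole of Ag3PO4 that dissolves: [Ag^+] = 3s, [PO4^3-] = s.
Ksp = (3s)^3s = 27s^4
s^4 = 9.0 × 10^-18 / 27, so s = 2.40 × 10^-5 M
[Ag^+] = 3s = 7.2 x 10^-5 M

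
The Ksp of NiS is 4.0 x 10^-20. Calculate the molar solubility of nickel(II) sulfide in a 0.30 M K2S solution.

1.3e-19 M

NiS(s) ⇌ Ni^2+(aq) + S^2-(aq)
Ksp = [Ni^2+][S^2-]
Let s = moles of NiS that dissolve per litre. [Ni^2+] = s, [S^2-] = 0.30 + s ≈ 0.30 (Ksp is small, so little additional dissolves).
Ksp ≈ s × 0.30
s = 1.3 × 10^-19 M
Check: s = 1.3 × 10^-19 ≪ 0.30, so the approximation is valid.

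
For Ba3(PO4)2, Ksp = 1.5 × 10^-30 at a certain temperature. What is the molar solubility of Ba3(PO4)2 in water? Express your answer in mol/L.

s = 4.3 × 10^-7 M

Ba3(PO4)2(s) ⇌ 3 Ba^2+(aq) + 2 PO4^3-(aq)
Ksp = [Ba^2+]^3[PO4^3-]^2
With molar solubility s: [Ba^2+] = 3s, [PO4^3-] = 2s.
Ksp = (3s)^3(2s)^2 = 108s^5
s = (1.5 × 10^-30 / 108)^(1/5) = 4.3 x 10^-7 M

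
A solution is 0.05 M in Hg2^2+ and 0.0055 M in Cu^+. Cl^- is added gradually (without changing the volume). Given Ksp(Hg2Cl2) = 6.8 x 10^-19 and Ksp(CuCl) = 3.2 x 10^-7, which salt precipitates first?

Precipitation of each salt starts when its ion product equals its Ksp.
For Hg2Cl2: 6.8 x 10^-19 = 0.05 × [Cl^-]^2  ⇒  [Cl^-] = 3.7 x 10^-9 M.
For CuCl: 3.2 x 10^-7 = 0.0055 × [Cl^-]  ⇒  [Cl^-] = 5.8 × 10^-5 M.
The salt with the lower threshold [Cl^-] precipitates first: Hg2Cl2.

Hg2Cl2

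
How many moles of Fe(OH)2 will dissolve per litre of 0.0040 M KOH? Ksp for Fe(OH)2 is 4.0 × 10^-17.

s = 2.5e-12 M

Fe(OH)2(s) <=> Fe^2+ + 2 OH^-
Ksp = [Fe^2+][OH^-]^2
If s mol/L dissolves here, [Fe^2+] = s, [OH^-] = 0.0040 + 2s ≈ 0.0040 (common-ion effect: OH^- is already 0.0040 M).
Ksp ≈ s × (0.0040)^2
s = 2.5 × 10^-12 M
Check: 2s = 5.0 × 10^-12 ≪ 0.0040, so the approximation is valid.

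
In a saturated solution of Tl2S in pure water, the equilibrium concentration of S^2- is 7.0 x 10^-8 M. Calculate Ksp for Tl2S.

Tl2S(s) ⇌ 2 Tl^+(aq) + S^2-(aq)
Stoichiometry gives [Tl^+] = (2/1)[S^2-] = 1.40 × 10^-7 M.
Ksp = [Tl^+]^2[S^2-]
Ksp = (1.40 x 10^-7)^2 × 7.0 × 10^-8 = 1.4 × 10^-21

1.4 × 10^-21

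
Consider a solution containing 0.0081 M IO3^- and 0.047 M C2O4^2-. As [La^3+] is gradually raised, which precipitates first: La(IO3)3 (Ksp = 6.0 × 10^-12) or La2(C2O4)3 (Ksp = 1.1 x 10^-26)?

Precipitation of each salt starts when its ion product equals its Ksp.
For La(IO3)3: 6.0 × 10^-12 = (0.0081)^3 × [La^3+]  ⇒  [La^3+] = 1.1 × 10^-5 M.
For La2(C2O4)3: 1.1 x 10^-26 = (0.047)^3 × [La^3+]^2  ⇒  [La^3+] = 1.0 × 10^-11 M.
The salt with the lower threshold [La^3+] precipitates first: La2(C2O4)3.

La2(C2O4)3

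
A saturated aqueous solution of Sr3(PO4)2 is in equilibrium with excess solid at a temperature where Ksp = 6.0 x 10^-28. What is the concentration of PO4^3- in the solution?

Sr3(PO4)2(s) <=> 3 Sr^2+(aq) + 2 PO4^3-(aq)
Ksp = [Sr^2+]^3[PO4^3-]^2
For each mole of Sr3(PO4)2 that dissolves: [Sr^2+] = 3s, [PO4^3-] = 2s.
Ksp = (3s)^3(2s)^2 = 108s^5
s = (6.0 x 10^-28 / 108)^(1/5) = 1.41 × 10^-6 M
[PO4^3-] = 2s = 2.8 × 10^-6 M

2.8 x 10^-6 M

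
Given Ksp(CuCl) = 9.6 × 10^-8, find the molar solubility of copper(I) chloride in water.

s = 3.1 × 10^-4 M

CuCl(s) ⇌ Cu^+(aq) + Cl^-(aq)
Ksp = [Cu^+][Cl^-]
With molar solubility s: [Cu^+] = s, [Cl^-] = s.
Ksp = s × s = s^2
s = √(9.6 × 10^-8) = 3.1 × 10^-4 M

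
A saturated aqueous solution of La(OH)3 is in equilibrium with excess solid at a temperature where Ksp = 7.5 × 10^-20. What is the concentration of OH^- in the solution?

[OH^-] ≈ 2.2e-5 M

La(OH)3(s) ⇌ La^3+ + 3 OH^-
Ksp = [La^3+][OH^-]^3
If s mol/L of La(OH)3 dissolves, [La^3+] = s and [OH^-] = 3s.
Ksp = s(3s)^3 = 27s^4
Solving, s = (7.5 × 10^-20/27)^(1/4) = 7.26 x 10^-6 M
[OH^-] = 3s = 2.2 × 10^-5 M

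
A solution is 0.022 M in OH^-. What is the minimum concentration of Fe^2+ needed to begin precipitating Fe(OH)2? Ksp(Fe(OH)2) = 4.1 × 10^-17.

Fe(OH)2(s) ⇌ Fe^2+ + 2 OH^-
Ksp = [Fe^2+][OH^-]^2
Precipitation begins when Q = Ksp. With [OH^-] = 0.022 M:
4.1 × 10^-17 = (0.022)^2 × [Fe^2+]
[Fe^2+] = (4.1 × 10^-17 / 4.84 x 10^-4) = 8.5 × 10^-14 M

[Fe^2+] = 8.5 × 10^-14 M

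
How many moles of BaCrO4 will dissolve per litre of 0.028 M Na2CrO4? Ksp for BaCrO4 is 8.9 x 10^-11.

BaCrO4(s) <=> Ba^2+ + CrO4^2-
Ksp = [Ba^2+][CrO4^2-]
Let s be the molar solubility in this solution. [Ba^2+] = s, [CrO4^2-] = 0.028 + s ≈ 0.028 (Ksp is small, so little additional dissolves).
Ksp ≈ s × 0.028
s = 3.2 x 10^-9 M
Check: s = 3.2 x 10^-9 ≪ 0.028, so the approximation is valid.

3.2e-9 M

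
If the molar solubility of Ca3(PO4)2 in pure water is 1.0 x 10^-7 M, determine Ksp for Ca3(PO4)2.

Ksp ≈ 1.1e-33

Ca3(PO4)2(s) ⇌ 3 Ca^2+ + 2 PO4^3-
For each mole of Ca3(PO4)2 that dissolves: [Ca^2+] = 3s, [PO4^3-] = 2s.
Ksp = [Ca^2+]^3[PO4^3-]^2
So Ksp = (3s)^3 × (2s)^2 = 108s^5
With s = 1.0 × 10^-7: Ksp = 1.1 × 10^-33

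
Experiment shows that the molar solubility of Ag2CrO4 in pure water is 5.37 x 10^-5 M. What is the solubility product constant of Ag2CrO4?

Ag2CrO4(s) ⇌ 2 Ag^+(aq) + CrO4^2-(aq)
With molar solubility s: [Ag^+] = 2s, [CrO4^2-] = s.
Ksp = [Ag^+]^2[CrO4^2-]
So Ksp = (2s)^2 × s = 4s^3
Ksp = 4 × (5.37 × 10^-5)^3 = 6.19 × 10^-13

6.19 x 10^-13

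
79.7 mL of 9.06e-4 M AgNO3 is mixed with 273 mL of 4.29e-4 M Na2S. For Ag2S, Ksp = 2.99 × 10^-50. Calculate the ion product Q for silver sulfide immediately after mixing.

Q = 1.39 × 10^-11

Total volume = 79.7 + 273 = 352.7 mL.
[Ag^+] = 9.06 x 10^-4 × (79.7/352.7) = 2.047 x 10^-4 M
[S^2-] = 4.29 × 10^-4 × (273/352.7) = 3.321 x 10^-4 M
Ag2S(s) ⇌ 2 Ag^+(aq) + S^2-(aq), so Q = [Ag^+]^2[S^2-]
Q = (2.047 × 10^-4)^2(3.321 × 10^-4) = 1.39 × 10^-11
Q > Ksp, so Ag2S will precipitate.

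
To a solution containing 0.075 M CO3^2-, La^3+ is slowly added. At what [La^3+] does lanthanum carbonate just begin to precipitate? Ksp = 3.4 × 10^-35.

[La^3+] ≈ 2.8 x 10^-16 M

La2(CO3)3(s) ⇌ 2 La^3+ + 3 CO3^2-
Ksp = [La^3+]^2[CO3^2-]^3
Precipitation begins when Q = Ksp. With [CO3^2-] = 0.075 M:
3.4 × 10^-35 = (0.075)^3 × [La^3+]^2
[La^3+] = (3.4 × 10^-35 / 4.22 × 10^-4)^(1/2) = 2.8 x 10^-16 M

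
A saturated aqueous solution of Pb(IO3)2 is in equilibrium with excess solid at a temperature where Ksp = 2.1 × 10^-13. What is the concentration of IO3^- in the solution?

[IO3^-] = 7.5 x 10^-5 M

Pb(IO3)2(s) <=> Pb^2+(aq) + 2 IO3^-(aq)
Ksp = [Pb^2+][IO3^-]^2
Let s = molar solubility. Then [Pb^2+] = s and [IO3^-] = 2s.
Ksp = s(2s)^2 = 4s^3
Solving, s = (2.1 × 10^-13/4)^(1/3) = 3.74 × 10^-5 M
[IO3^-] = 2s = 7.5 × 10^-5 M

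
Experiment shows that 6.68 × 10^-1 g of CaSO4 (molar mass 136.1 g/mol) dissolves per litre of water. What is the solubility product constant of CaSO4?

2.41 × 10^-5

Molar solubility s = (6.68 x 10^-1 g/L) / (136.1 g/mol) = 4.908 × 10^-3 M.
CaSO4(s) ⇌ Ca^2+(aq) + SO4^2-(aq)
If s mol/L of CaSO4 dissolves, [Ca^2+] = s and [SO4^2-] = s.
Ksp = [Ca^2+][SO4^2-]
Ksp = (s)(s) = s^2
With s = 4.908 × 10^-3: Ksp = 2.41 × 10^-5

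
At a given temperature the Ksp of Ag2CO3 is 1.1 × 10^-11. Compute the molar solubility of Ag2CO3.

s ≈ 1.4 × 10^-4 M

Ag2CO3(s) <=> 2 Ag^+(aq) + CO3^2-(aq)
Ksp = [Ag^+]^2[CO3^2-]
Let s = molar solubility. Then [Ag^+] = 2s and [CO3^2-] = s.
Ksp = (2s)^2s = 4s^3
s = (1.1 × 10^-11 / 4)^(1/3) = 1.4 x 10^-4 M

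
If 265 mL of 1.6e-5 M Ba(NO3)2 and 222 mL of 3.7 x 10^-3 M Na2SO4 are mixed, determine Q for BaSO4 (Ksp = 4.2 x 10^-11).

Q = 1.5 x 10^-8

Total volume = 265 + 222 = 487 mL.
[Ba^2+] = 1.6 x 10^-5 × (265/487) = 8.71 x 10^-6 M
[SO4^2-] = 3.7 x 10^-3 × (222/487) = 1.69 x 10^-3 M
BaSO4(s) ⇌ Ba^2+ + SO4^2-, so Q = [Ba^2+][SO4^2-]
Q = (8.71 x 10^-6)(1.69 × 10^-3) = 1.5 × 10^-8
Q > Ksp, so BaSO4 will precipitate.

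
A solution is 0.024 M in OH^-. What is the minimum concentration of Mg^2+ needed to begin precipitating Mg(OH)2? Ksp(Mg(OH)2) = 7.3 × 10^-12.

[Mg^2+] ≈ 1.3 × 10^-8 M

Mg(OH)2(s) ⇌ Mg^2+(aq) + 2 OH^-(aq)
Ksp = [Mg^2+][OH^-]^2
Precipitation begins when Q = Ksp. With [OH^-] = 0.024 M:
7.3 × 10^-12 = (0.024)^2 × [Mg^2+]
[Mg^2+] = (7.3 × 10^-12 / 5.76 × 10^-4) = 1.3 × 10^-8 M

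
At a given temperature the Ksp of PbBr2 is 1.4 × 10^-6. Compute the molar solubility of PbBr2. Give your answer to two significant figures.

s ≈ 7.0e-3 M

PbBr2(s) ⇌ Pb^2+(aq) + 2 Br^-(aq)
Ksp = [Pb^2+][Br^-]^2
For each mole of PbBr2 that dissolves: [Pb^2+] = s, [Br^-] = 2s.
So Ksp = s × (2s)^2 = 4s^3
Solving, s = (1.4 × 10^-6/4)^(1/3) = 7.0 × 10^-3 M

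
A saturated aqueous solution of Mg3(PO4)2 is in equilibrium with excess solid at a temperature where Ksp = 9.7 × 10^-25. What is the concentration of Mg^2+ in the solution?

Mg3(PO4)2(s) ⇌ 3 Mg^2+ + 2 PO4^3-
Ksp = [Mg^2+]^3[PO4^3-]^2
If s mol/L of Mg3(PO4)2 dissolves, [Mg^2+] = 3s and [PO4^3-] = 2s.
Ksp = (3s)^3(2s)^2 = 108s^5
s^5 = 9.7 × 10^-25 / 108, so s = 6.18 × 10^-6 M
[Mg^2+] = 3s = 1.9 × 10^-5 M

1.9e-5 M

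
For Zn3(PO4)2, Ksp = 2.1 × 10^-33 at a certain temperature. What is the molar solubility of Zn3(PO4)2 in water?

s ≈ 1.1 x 10^-7 M

Zn3(PO4)2(s) ⇌ 3 Zn^2+(aq) + 2 PO4^3-(aq)
Ksp = [Zn^2+]^3[PO4^3-]^2
With molar solubility s: [Zn^2+] = 3s, [PO4^3-] = 2s.
Ksp = (3s)^3(2s)^2 = 108s^5
s^5 = 2.1 × 10^-33 / 108, so s = 1.1 x 10^-7 M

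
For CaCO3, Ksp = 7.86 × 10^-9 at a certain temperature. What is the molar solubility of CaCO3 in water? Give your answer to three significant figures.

CaCO3(s) <=> Ca^2+(aq) + CO3^2-(aq)
Ksp = [Ca^2+][CO3^2-]
If s mol/L of CaCO3 dissolves, [Ca^2+] = s and [CO3^2-] = s.
Ksp = s × s = s^2
s = √(7.86 × 10^-9) = 8.87 × 10^-5 M

s ≈ 8.87 × 10^-5 M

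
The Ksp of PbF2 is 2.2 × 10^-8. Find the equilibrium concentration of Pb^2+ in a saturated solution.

PbF2(s) ⇌ Pb^2+ + 2 F^-
Ksp = [Pb^2+][F^-]^2
For each mole of PbF2 that dissolves: [Pb^2+] = s, [F^-] = 2s.
Substituting: Ksp = s(2s)^2 = 4s^3
s^3 = 2.2 × 10^-8 / 4, so s = 1.77 × 10^-3 M
[Pb^2+] = s = 1.8 x 10^-3 M

[Pb^2+] = 1.8e-3 M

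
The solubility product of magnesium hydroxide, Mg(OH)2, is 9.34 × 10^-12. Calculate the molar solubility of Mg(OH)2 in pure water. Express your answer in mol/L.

Mg(OH)2(s) ⇌ Mg^2+ + 2 OH^-
Ksp = [Mg^2+][OH^-]^2
For each mole of Mg(OH)2 that dissolves: [Mg^2+] = s, [OH^-] = 2s.
Substituting: Ksp = s(2s)^2 = 4s^3
s^3 = 9.34 × 10^-12 / 4, so s = 1.33 x 10^-4 M

s = 1.33e-4 M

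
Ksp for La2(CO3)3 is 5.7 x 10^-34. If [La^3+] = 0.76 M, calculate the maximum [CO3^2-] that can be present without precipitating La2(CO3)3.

1.0 × 10^-11 M

La2(CO3)3(s) ⇌ 2 La^3+ + 3 CO3^2-
Ksp = [La^3+]^2[CO3^2-]^3
Precipitation begins when Q = Ksp. With [La^3+] = 0.76 M:
5.7 x 10^-34 = (0.76)^2 × [CO3^2-]^3
[CO3^2-] = (5.7 x 10^-34 / 5.78 x 10^-1)^(1/3) = 1.0 x 10^-11 M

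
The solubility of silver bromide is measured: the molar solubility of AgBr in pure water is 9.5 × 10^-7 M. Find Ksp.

AgBr(s) <=> Ag^+(aq) + Br^-(aq)
For each mole of AgBr that dissolves: [Ag^+] = s, [Br^-] = s.
Ksp = [Ag^+][Br^-]
Ksp = s^2
Ksp = (9.5 × 10^-7)^2 = 9.0 × 10^-13

Ksp = 9.0 x 10^-13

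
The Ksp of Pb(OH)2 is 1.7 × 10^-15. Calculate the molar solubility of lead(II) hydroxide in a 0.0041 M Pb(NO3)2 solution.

s ≈ 3.2 × 10^-7 M

Pb(OH)2(s) <=> Pb^2+ + 2 OH^-
Ksp = [Pb^2+][OH^-]^2
Let s = moles of Pb(OH)2 that dissolve per litre. [Pb^2+] = 0.0041 + s ≈ 0.0041, [OH^-] = 2s (common-ion effect: Pb^2+ is already 0.0041 M).
Ksp ≈ 0.0041 × (2s)^2
s = 3.2 x 10^-7 M
Check: s = 3.2 x 10^-7 ≪ 0.0041, so the approximation is valid.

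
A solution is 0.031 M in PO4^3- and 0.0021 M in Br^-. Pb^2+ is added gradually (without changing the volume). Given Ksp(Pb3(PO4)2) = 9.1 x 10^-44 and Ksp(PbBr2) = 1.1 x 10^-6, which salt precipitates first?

Each salt begins to precipitate when Q = Ksp, i.e. when [Pb^2+] reaches its threshold.
For Pb3(PO4)2: 9.1 x 10^-44 = (0.031)^2 × [Pb^2+]^3  ⇒  [Pb^2+] = 4.6 × 10^-14 M.
For PbBr2: 1.1 x 10^-6 = (0.0021)^2 × [Pb^2+]  ⇒  [Pb^2+] = 2.5 × 10^-1 M.
The salt with the lower threshold [Pb^2+] precipitates first: Pb3(PO4)2.

Pb3(PO4)2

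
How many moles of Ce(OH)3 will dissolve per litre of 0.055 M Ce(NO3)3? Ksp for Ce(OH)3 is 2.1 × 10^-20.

2.4 × 10^-7 M

Ce(OH)3(s) ⇌ Ce^3+(aq) + 3 OH^-(aq)
Ksp = [Ce^3+][OH^-]^3
Let s = moles of Ce(OH)3 that dissolve per litre. [Ce^3+] = 0.055 + s ≈ 0.055, [OH^-] = 3s (Ksp is small, so little additional dissolves).
Ksp ≈ 0.055 × (3s)^3
s = 2.4 × 10^-7 M
Check: s = 2.4 x 10^-7 ≪ 0.055, so the approximation is valid.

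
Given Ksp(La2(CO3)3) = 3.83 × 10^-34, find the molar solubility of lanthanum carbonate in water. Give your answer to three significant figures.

La2(CO3)3(s) ⇌ 2 La^3+(aq) + 3 CO3^2-(aq)
Ksp = [La^3+]^2[CO3^2-]^3
If s mol/L of La2(CO3)3 dissolves, [La^3+] = 2s and [CO3^2-] = 3s.
Substituting: Ksp = (2s)^2(3s)^3 = 108s^5
s^5 = 3.83 × 10^-34 / 108, so s = 8.13 × 10^-8 M

8.13 x 10^-8 M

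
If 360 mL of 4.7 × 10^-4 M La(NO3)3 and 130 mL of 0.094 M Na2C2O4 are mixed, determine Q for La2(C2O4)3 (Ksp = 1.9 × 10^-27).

Total volume = 360 + 130 = 490 mL.
[La^3+] = 4.7 × 10^-4 × (360/490) = 3.45 × 10^-4 M
[C2O4^2-] = 9.4 x 10^-2 × (130/490) = 2.49 × 10^-2 M
La2(C2O4)3(s) <=> 2 La^3+ + 3 C2O4^2-, so Q = [La^3+]^2[C2O4^2-]^3
Q = (3.45 × 10^-4)^2(2.49 × 10^-2)^3 = 1.8 × 10^-12
Q > Ksp, so La2(C2O4)3 will precipitate.

Q = 1.8 × 10^-12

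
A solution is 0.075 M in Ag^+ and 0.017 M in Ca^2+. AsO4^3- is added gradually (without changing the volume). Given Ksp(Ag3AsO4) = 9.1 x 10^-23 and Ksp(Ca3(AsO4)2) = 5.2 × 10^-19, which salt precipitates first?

Precipitation of each salt starts when its ion product equals its Ksp.
For Ag3AsO4: 9.1 x 10^-23 = (0.075)^3 × [AsO4^3-]  ⇒  [AsO4^3-] = 2.2 × 10^-19 M.
For Ca3(AsO4)2: 5.2 × 10^-19 = (0.017)^3 × [AsO4^3-]^2  ⇒  [AsO4^3-] = 3.3 × 10^-7 M.
The salt with the lower threshold [AsO4^3-] precipitates first: Ag3AsO4.

Ag3AsO4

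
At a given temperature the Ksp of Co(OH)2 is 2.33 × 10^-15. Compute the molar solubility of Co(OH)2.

s = 8.35e-6 M

Co(OH)2(s) ⇌ Co^2+ + 2 OH^-
Ksp = [Co^2+][OH^-]^2
If s mol/L of Co(OH)2 dissolves, [Co^2+] = s and [OH^-] = 2s.
Ksp = s(2s)^2 = 4s^3
s^3 = 2.33 × 10^-15 / 4, so s = 8.35 × 10^-6 M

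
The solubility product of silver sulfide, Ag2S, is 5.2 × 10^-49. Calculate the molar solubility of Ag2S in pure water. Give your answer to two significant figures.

s ≈ 5.1 × 10^-17 M

Ag2S(s) <=> 2 Ag^+(aq) + S^2-(aq)
Ksp = [Ag^+]^2[S^2-]
If s mol/L of Ag2S dissolves, [Ag^+] = 2s and [S^2-] = s.
Substituting: Ksp = (2s)^2s = 4s^3
s^3 = 5.2 × 10^-49 / 4, so s = 5.1 × 10^-17 M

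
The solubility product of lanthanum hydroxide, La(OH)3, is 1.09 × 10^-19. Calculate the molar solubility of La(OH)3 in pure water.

La(OH)3(s) ⇌ La^3+ + 3 OH^-
Ksp = [La^3+][OH^-]^3
Let s = molar solubility. Then [La^3+] = s and [OH^-] = 3s.
Ksp = s(3s)^3 = 27s^4
s = (1.09 × 10^-19 / 27)^(1/4) = 7.97 x 10^-6 M

7.97e-6 M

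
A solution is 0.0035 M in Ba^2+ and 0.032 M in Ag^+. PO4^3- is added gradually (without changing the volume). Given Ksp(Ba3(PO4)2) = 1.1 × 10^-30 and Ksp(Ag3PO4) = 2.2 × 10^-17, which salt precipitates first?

Each salt begins to precipitate when Q = Ksp, i.e. when [PO4^3-] reaches its threshold.
For Ba3(PO4)2: 1.1 × 10^-30 = (0.0035)^3 × [PO4^3-]^2  ⇒  [PO4^3-] = 5.1 × 10^-12 M.
For Ag3PO4: 2.2 × 10^-17 = (0.032)^3 × [PO4^3-]  ⇒  [PO4^3-] = 6.7 × 10^-13 M.
The salt with the lower threshold [PO4^3-] precipitates first: Ag3PO4.

Ag3PO4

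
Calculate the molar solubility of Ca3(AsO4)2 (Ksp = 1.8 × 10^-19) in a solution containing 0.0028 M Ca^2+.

s ≈ 1.4 × 10^-6 M

Ca3(AsO4)2(s) <=> 3 Ca^2+(aq) + 2 AsO4^3-(aq)
Ksp = [Ca^2+]^3[AsO4^3-]^2
If s mol/L dissolves here, [Ca^2+] = 0.0028 + 3s ≈ 0.0028, [AsO4^3-] = 2s (Ksp is small, so little additional dissolves).
Ksp ≈ (0.0028)^3 × (2s)^2
s = 1.4 × 10^-6 M
Check: 3s = 4.3 x 10^-6 ≪ 0.0028, so the approximation is valid.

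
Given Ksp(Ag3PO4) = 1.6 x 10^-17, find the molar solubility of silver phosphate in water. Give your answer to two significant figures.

s ≈ 2.8 × 10^-5 M

Ag3PO4(s) ⇌ 3 Ag^+ + PO4^3-
Ksp = [Ag^+]^3[PO4^3-]
Let s = molar solubility. Then [Ag^+] = 3s and [PO4^3-] = s.
Substituting: Ksp = (3s)^3s = 27s^4
s = (1.6 x 10^-17 / 27)^(1/4) = 2.8 × 10^-5 M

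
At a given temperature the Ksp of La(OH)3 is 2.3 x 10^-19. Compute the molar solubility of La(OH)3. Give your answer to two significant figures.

s ≈ 9.6e-6 M

La(OH)3(s) ⇌ La^3+ + 3 OH^-
Ksp = [La^3+][OH^-]^3
Let s = molar solubility. Then [La^3+] = s and [OH^-] = 3s.
Substituting: Ksp = s(3s)^3 = 27s^4
s^4 = 2.3 x 10^-19 / 27, so s = 9.6 x 10^-6 M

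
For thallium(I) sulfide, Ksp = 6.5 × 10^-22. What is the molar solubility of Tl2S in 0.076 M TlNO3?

Tl2S(s) <=> 2 Tl^+(aq) + S^2-(aq)
Ksp = [Tl^+]^2[S^2-]
Let s be the molar solubility in this solution. [Tl^+] = 0.076 + 2s ≈ 0.076, [S^2-] = s (Ksp is small, so little additional dissolves).
Ksp ≈ (0.076)^2 × s
s = 1.1 × 10^-19 M
Check: 2s = 2.3 × 10^-19 ≪ 0.076, so the approximation is valid.

s = 1.1 × 10^-19 M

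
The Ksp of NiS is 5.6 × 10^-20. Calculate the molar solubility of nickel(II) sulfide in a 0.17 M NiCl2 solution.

NiS(s) ⇌ Ni^2+ + S^2-
Ksp = [Ni^2+][S^2-]
Let s = moles of NiS that dissolve per litre. [Ni^2+] = 0.17 + s ≈ 0.17, [S^2-] = s (Ksp is small, so little additional dissolves).
Ksp ≈ 0.17 × s
s = 3.3 × 10^-19 M
Check: s = 3.3 x 10^-19 ≪ 0.17, so the approximation is valid.

s = 3.3e-19 M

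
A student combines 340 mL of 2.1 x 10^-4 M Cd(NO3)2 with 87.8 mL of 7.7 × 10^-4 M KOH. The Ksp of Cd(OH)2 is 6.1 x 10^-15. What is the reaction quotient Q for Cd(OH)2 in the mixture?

Total volume = 340 + 87.8 = 427.8 mL.
[Cd^2+] = 2.1 x 10^-4 × (340/427.8) = 1.67 × 10^-4 M
[OH^-] = 7.7 × 10^-4 × (87.8/427.8) = 1.58 × 10^-4 M
Cd(OH)2(s) <=> Cd^2+ + 2 OH^-, so Q = [Cd^2+][OH^-]^2
Q = (1.67 × 10^-4)(1.58 × 10^-4)^2 = 4.2 × 10^-12
Q > Ksp, so Cd(OH)2 will precipitate.

Q = 4.2 × 10^-12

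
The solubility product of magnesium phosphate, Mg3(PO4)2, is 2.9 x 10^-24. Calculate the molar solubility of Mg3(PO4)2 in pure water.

s ≈ 7.7 x 10^-6 M

Mg3(PO4)2(s) <=> 3 Mg^2+ + 2 PO4^3-
Ksp = [Mg^2+]^3[PO4^3-]^2
For each mole of Mg3(PO4)2 that dissolves: [Mg^2+] = 3s, [PO4^3-] = 2s.
Ksp = (3s)^3(2s)^2 = 108s^5
s^5 = 2.9 x 10^-24 / 108, so s = 7.7 x 10^-6 M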